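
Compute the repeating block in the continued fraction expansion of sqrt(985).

[31; (2, 1, 1, 2, 62)]

Write x_i = (sqrt(985) + m_i)/d_i with (m_0, d_0) = (0, 1). a_0 = floor(sqrt(985)) = 31, since 31^2 = 961 <= 985 < 1024 = 32^2.
Iterate m_{i+1} = d_i*a_i - m_i, d_{i+1} = (985 - m_{i+1}^2)/d_i, a_{i+1} = floor((a_0 + m_{i+1})/d_{i+1}):
  m_1 = 1*31 - 0 = 31, d_1 = (985 - 31^2)/1 = 24/1 = 24, a_1 = floor((31 + 31)/24) = 2.
  m_2 = 24*2 - 31 = 17, d_2 = (985 - 17^2)/24 = 696/24 = 29, a_2 = floor((31 + 17)/29) = 1.
  m_3 = 29*1 - 17 = 12, d_3 = (985 - 12^2)/29 = 841/29 = 29, a_3 = floor((31 + 12)/29) = 1.
  m_4 = 29*1 - 12 = 17, d_4 = (985 - 17^2)/29 = 696/29 = 24, a_4 = floor((31 + 17)/24) = 2.
  m_5 = 24*2 - 17 = 31, d_5 = (985 - 31^2)/24 = 24/24 = 1, a_5 = floor((31 + 31)/1) = 62.
  m_6 = 1*62 - 31 = 31, d_6 = (985 - 31^2)/1 = 24/1 = 24: (m_6, d_6) = (m_1, d_1) = (31, 24), so from here the quotients repeat a_1, ..., a_5; the period length is 5.
Hence the expansion of sqrt(985) is a_0 = 31 followed by the repeating block 2, 1, 1, 2, 62 (period 5).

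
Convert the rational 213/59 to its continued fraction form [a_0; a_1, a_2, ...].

Run the Euclidean algorithm on 213 and 59; the successive quotients are the partial quotients a_0, a_1, ... (each step inverts the fractional part left over by the previous one):
  213 = 3*59 + 36, so a_0 = 3.
  59 = 1*36 + 23, so a_1 = 1.
  36 = 1*23 + 13, so a_2 = 1.
  23 = 1*13 + 10, so a_3 = 1.
  13 = 1*10 + 3, so a_4 = 1.
  10 = 3*3 + 1, so a_5 = 3.
  3 = 3*1 + 0, so a_6 = 3.
The remainder reaches 0 after 7 divisions, so the expansion has 7 partial quotients, read off in order.

[3; 1, 1, 1, 1, 3, 3]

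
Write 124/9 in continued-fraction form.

[13; 1, 3, 2]

Run the Euclidean algorithm on 124 and 9; the successive quotients are the partial quotients a_0, a_1, ... (each step inverts the fractional part left over by the previous one):
  124 = 13*9 + 7, so a_0 = 13.
  9 = 1*7 + 2, so a_1 = 1.
  7 = 3*2 + 1, so a_2 = 3.
  2 = 2*1 + 0, so a_3 = 2.
The remainder reaches 0 after 4 divisions, so the expansion has 4 partial quotients, read off in order.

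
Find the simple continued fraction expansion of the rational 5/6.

[0; 1, 5]

Run the Euclidean algorithm on 5 and 6; the successive quotients are the partial quotients a_0, a_1, ... (each step inverts the fractional part left over by the previous one):
  5 = 0*6 + 5, so a_0 = 0.
  6 = 1*5 + 1, so a_1 = 1.
  5 = 5*1 + 0, so a_2 = 5.
The remainder reaches 0 after 3 divisions, so the expansion has 3 partial quotients, read off in order.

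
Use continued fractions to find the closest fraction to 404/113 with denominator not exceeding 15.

25/7

Expand x = 404/113 as a continued fraction with the Euclidean algorithm:
  404 = 3*113 + 65, so a_0 = 3.
  113 = 1*65 + 48, so a_1 = 1.
  65 = 1*48 + 17, so a_2 = 1.
  48 = 2*17 + 14, so a_3 = 2.
  17 = 1*14 + 3, so a_4 = 1.
  14 = 4*3 + 2, so a_5 = 4.
  3 = 1*2 + 1, so a_6 = 1.
  2 = 2*1 + 0, so a_7 = 2.
so x = [3; 1, 1, 2, 1, 4, 1, 2].
Convergents (p_i = a_i*p_{i-1} + p_{i-2}, q_i = a_i*q_{i-1} + q_{i-2} with p_{-2}=0, p_{-1}=1, q_{-2}=1, q_{-1}=0), until the denominator exceeds 15:
  i=0: a_0=3, p_0 = 3*1 + 0 = 3, q_0 = 3*0 + 1 = 1.
  i=1: a_1=1, p_1 = 1*3 + 1 = 4, q_1 = 1*1 + 0 = 1.
  i=2: a_2=1, p_2 = 1*4 + 3 = 7, q_2 = 1*1 + 1 = 2.
  i=3: a_3=2, p_3 = 2*7 + 4 = 18, q_3 = 2*2 + 1 = 5.
  i=4: a_4=1, p_4 = 1*18 + 7 = 25, q_4 = 1*5 + 2 = 7.
  i=5: a_5=4, p_5 = 4*25 + 18 = 118, q_5 = 4*7 + 5 = 33.
q_5 = 33 > 15, so the last convergent with denominator <= 15 is p_4/q_4 = 25/7.
The closest fraction with denominator <= 15 is either p_4/q_4 or the intermediate fraction (k*p_4 + p_3)/(k*q_4 + q_3) with the largest k >= 1 whose denominator stays <= 15; these approach x as k grows, and every other convergent or intermediate fraction in range is farther away.
Largest k: floor((15 - q_3)/q_4) = floor((15 - 5)/7) = 1.
That gives (1*25 + 18)/(1*7 + 5) = 43/12.
Compare the errors: |x - 25/7| = |404*7 - 25*113|/(113*7) = 3/791, and |x - 43/12| = |404*12 - 43*113|/(113*12) = 11/1356.
Cross-multiplying, 3*1356 = 4068 < 8701 = 11*791, so 3/791 is smaller: the convergent 25/7 is closer to x than 43/12.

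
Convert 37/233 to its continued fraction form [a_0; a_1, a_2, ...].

[0; 6, 3, 2, 1, 3]

Run the Euclidean algorithm on 37 and 233; the successive quotients are the partial quotients a_0, a_1, ... (each step inverts the fractional part left over by the previous one):
  37 = 0*233 + 37, so a_0 = 0.
  233 = 6*37 + 11, so a_1 = 6.
  37 = 3*11 + 4, so a_2 = 3.
  11 = 2*4 + 3, so a_3 = 2.
  4 = 1*3 + 1, so a_4 = 1.
  3 = 3*1 + 0, so a_5 = 3.
The remainder reaches 0 after 6 divisions, so the expansion has 6 partial quotients, read off in order.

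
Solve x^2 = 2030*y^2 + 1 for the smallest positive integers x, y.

(x, y) = (811, 18)

First expand sqrt(2030) as a continued fraction. With x_i = (sqrt(2030) + m_i)/d_i and (m_0, d_0) = (0, 1): a_0 = floor(sqrt(2030)) = 45, since 45^2 = 2025 <= 2030 < 2116 = 46^2.
Iterate m_{i+1} = d_i*a_i - m_i, d_{i+1} = (2030 - m_{i+1}^2)/d_i, a_{i+1} = floor((a_0 + m_{i+1})/d_{i+1}):
  m_1 = 1*45 - 0 = 45, d_1 = (2030 - 45^2)/1 = 5/1 = 5, a_1 = floor((45 + 45)/5) = 18.
  m_2 = 5*18 - 45 = 45, d_2 = (2030 - 45^2)/5 = 5/5 = 1, a_2 = floor((45 + 45)/1) = 90.
  m_3 = 1*90 - 45 = 45, d_3 = (2030 - 45^2)/1 = 5/1 = 5: (m_3, d_3) = (m_1, d_1) = (45, 5), so from here the quotients repeat a_1, a_2; the period length is 2.
So sqrt(2030) = [45; (18, 90)] with period length k = 2.
k is even, so the fundamental solution of x^2 - 2030y^2 = 1 is (p_{k-1}, q_{k-1}) = (p_1, q_1); compute convergents through index 1.
Convergents (p_i = a_i*p_{i-1} + p_{i-2}, q_i = a_i*q_{i-1} + q_{i-2} with p_{-2}=0, p_{-1}=1, q_{-2}=1, q_{-1}=0):
  i=0: a_0=45, p_0 = 45*1 + 0 = 45, q_0 = 45*0 + 1 = 1.
  i=1: a_1=18, p_1 = 18*45 + 1 = 811, q_1 = 18*1 + 0 = 18.
Check: 811^2 - 2030*18^2 = 657721 - 657720 = 1, so (x, y) = (811, 18) solves the equation, and by the theorem it is the least positive solution.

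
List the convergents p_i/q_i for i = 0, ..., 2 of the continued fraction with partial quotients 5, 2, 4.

5/1, 11/2, 49/9

Using the convergent recurrence p_i = a_i*p_{i-1} + p_{i-2}, q_i = a_i*q_{i-1} + q_{i-2} with p_{-2}=0, p_{-1}=1, q_{-2}=1, q_{-1}=0:
  i=0: a_0=5, p_0 = 5*1 + 0 = 5, q_0 = 5*0 + 1 = 1.
  i=1: a_1=2, p_1 = 2*5 + 1 = 11, q_1 = 2*1 + 0 = 2.
  i=2: a_2=4, p_2 = 4*11 + 5 = 49, q_2 = 4*2 + 1 = 9.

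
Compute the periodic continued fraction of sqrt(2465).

Write x_i = (sqrt(2465) + m_i)/d_i with (m_0, d_0) = (0, 1). a_0 = floor(sqrt(2465)) = 49, since 49^2 = 2401 <= 2465 < 2500 = 50^2.
Iterate m_{i+1} = d_i*a_i - m_i, d_{i+1} = (2465 - m_{i+1}^2)/d_i, a_{i+1} = floor((a_0 + m_{i+1})/d_{i+1}):
  m_1 = 1*49 - 0 = 49, d_1 = (2465 - 49^2)/1 = 64/1 = 64, a_1 = floor((49 + 49)/64) = 1.
  m_2 = 64*1 - 49 = 15, d_2 = (2465 - 15^2)/64 = 2240/64 = 35, a_2 = floor((49 + 15)/35) = 1.
  m_3 = 35*1 - 15 = 20, d_3 = (2465 - 20^2)/35 = 2065/35 = 59, a_3 = floor((49 + 20)/59) = 1.
  m_4 = 59*1 - 20 = 39, d_4 = (2465 - 39^2)/59 = 944/59 = 16, a_4 = floor((49 + 39)/16) = 5.
  m_5 = 16*5 - 39 = 41, d_5 = (2465 - 41^2)/16 = 784/16 = 49, a_5 = floor((49 + 41)/49) = 1.
  m_6 = 49*1 - 41 = 8, d_6 = (2465 - 8^2)/49 = 2401/49 = 49, a_6 = floor((49 + 8)/49) = 1.
  m_7 = 49*1 - 8 = 41, d_7 = (2465 - 41^2)/49 = 784/49 = 16, a_7 = floor((49 + 41)/16) = 5.
  m_8 = 16*5 - 41 = 39, d_8 = (2465 - 39^2)/16 = 944/16 = 59, a_8 = floor((49 + 39)/59) = 1.
  m_9 = 59*1 - 39 = 20, d_9 = (2465 - 20^2)/59 = 2065/59 = 35, a_9 = floor((49 + 20)/35) = 1.
  m_10 = 35*1 - 20 = 15, d_10 = (2465 - 15^2)/35 = 2240/35 = 64, a_10 = floor((49 + 15)/64) = 1.
  m_11 = 64*1 - 15 = 49, d_11 = (2465 - 49^2)/64 = 64/64 = 1, a_11 = floor((49 + 49)/1) = 98.
  m_12 = 1*98 - 49 = 49, d_12 = (2465 - 49^2)/1 = 64/1 = 64: (m_12, d_12) = (m_1, d_1) = (49, 64), so from here the quotients repeat a_1, ..., a_11; the period length is 11.
Hence the expansion of sqrt(2465) is a_0 = 49 followed by the repeating block 1, 1, 1, 5, 1, 1, 5, 1, 1, 1, 98 (period 11).

[49; (1, 1, 1, 5, 1, 1, 5, 1, 1, 1, 98)]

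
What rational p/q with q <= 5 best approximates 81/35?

7/3

Expand x = 81/35 as a continued fraction with the Euclidean algorithm:
  81 = 2*35 + 11, so a_0 = 2.
  35 = 3*11 + 2, so a_1 = 3.
  11 = 5*2 + 1, so a_2 = 5.
  2 = 2*1 + 0, so a_3 = 2.
so x = [2; 3, 5, 2].
Convergents (p_i = a_i*p_{i-1} + p_{i-2}, q_i = a_i*q_{i-1} + q_{i-2} with p_{-2}=0, p_{-1}=1, q_{-2}=1, q_{-1}=0), until the denominator exceeds 5:
  i=0: a_0=2, p_0 = 2*1 + 0 = 2, q_0 = 2*0 + 1 = 1.
  i=1: a_1=3, p_1 = 3*2 + 1 = 7, q_1 = 3*1 + 0 = 3.
  i=2: a_2=5, p_2 = 5*7 + 2 = 37, q_2 = 5*3 + 1 = 16.
q_2 = 16 > 5, so the last convergent with denominator <= 5 is p_1/q_1 = 7/3.
The closest fraction with denominator <= 5 is either p_1/q_1 or the intermediate fraction (k*p_1 + p_0)/(k*q_1 + q_0) with the largest k >= 1 whose denominator stays <= 5; these approach x as k grows, and every other convergent or intermediate fraction in range is farther away.
Largest k: floor((5 - q_0)/q_1) = floor((5 - 1)/3) = 1.
That gives (1*7 + 2)/(1*3 + 1) = 9/4.
Compare the errors: |x - 7/3| = |81*3 - 7*35|/(35*3) = 2/105, and |x - 9/4| = |81*4 - 9*35|/(35*4) = 9/140.
Cross-multiplying, 2*140 = 280 < 945 = 9*105, so 2/105 is smaller: the convergent 7/3 is closer to x than 9/4.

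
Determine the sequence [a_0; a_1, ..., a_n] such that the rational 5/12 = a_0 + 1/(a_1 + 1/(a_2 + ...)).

Run the Euclidean algorithm on 5 and 12; the successive quotients are the partial quotients a_0, a_1, ... (each step inverts the fractional part left over by the previous one):
  5 = 0*12 + 5, so a_0 = 0.
  12 = 2*5 + 2, so a_1 = 2.
  5 = 2*2 + 1, so a_2 = 2.
  2 = 2*1 + 0, so a_3 = 2.
The remainder reaches 0 after 4 divisions, so the expansion has 4 partial quotients, read off in order.

[0; 2, 2, 2]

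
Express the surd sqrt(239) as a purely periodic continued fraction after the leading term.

[15; (2, 5, 1, 2, 4, 15, 4, 2, 1, 5, 2, 30)]

Write x_i = (sqrt(239) + m_i)/d_i with (m_0, d_0) = (0, 1). a_0 = floor(sqrt(239)) = 15, since 15^2 = 225 <= 239 < 256 = 16^2.
Iterate m_{i+1} = d_i*a_i - m_i, d_{i+1} = (239 - m_{i+1}^2)/d_i, a_{i+1} = floor((a_0 + m_{i+1})/d_{i+1}):
  m_1 = 1*15 - 0 = 15, d_1 = (239 - 15^2)/1 = 14/1 = 14, a_1 = floor((15 + 15)/14) = 2.
  m_2 = 14*2 - 15 = 13, d_2 = (239 - 13^2)/14 = 70/14 = 5, a_2 = floor((15 + 13)/5) = 5.
  m_3 = 5*5 - 13 = 12, d_3 = (239 - 12^2)/5 = 95/5 = 19, a_3 = floor((15 + 12)/19) = 1.
  m_4 = 19*1 - 12 = 7, d_4 = (239 - 7^2)/19 = 190/19 = 10, a_4 = floor((15 + 7)/10) = 2.
  m_5 = 10*2 - 7 = 13, d_5 = (239 - 13^2)/10 = 70/10 = 7, a_5 = floor((15 + 13)/7) = 4.
  m_6 = 7*4 - 13 = 15, d_6 = (239 - 15^2)/7 = 14/7 = 2, a_6 = floor((15 + 15)/2) = 15.
  m_7 = 2*15 - 15 = 15, d_7 = (239 - 15^2)/2 = 14/2 = 7, a_7 = floor((15 + 15)/7) = 4.
  m_8 = 7*4 - 15 = 13, d_8 = (239 - 13^2)/7 = 70/7 = 10, a_8 = floor((15 + 13)/10) = 2.
  m_9 = 10*2 - 13 = 7, d_9 = (239 - 7^2)/10 = 190/10 = 19, a_9 = floor((15 + 7)/19) = 1.
  m_10 = 19*1 - 7 = 12, d_10 = (239 - 12^2)/19 = 95/19 = 5, a_10 = floor((15 + 12)/5) = 5.
  m_11 = 5*5 - 12 = 13, d_11 = (239 - 13^2)/5 = 70/5 = 14, a_11 = floor((15 + 13)/14) = 2.
  m_12 = 14*2 - 13 = 15, d_12 = (239 - 15^2)/14 = 14/14 = 1, a_12 = floor((15 + 15)/1) = 30.
  m_13 = 1*30 - 15 = 15, d_13 = (239 - 15^2)/1 = 14/1 = 14: (m_13, d_13) = (m_1, d_1) = (15, 14), so from here the quotients repeat a_1, ..., a_12; the period length is 12.
Hence the expansion of sqrt(239) is a_0 = 15 followed by the repeating block 2, 5, 1, 2, 4, 15, 4, 2, 1, 5, 2, 30 (period 12).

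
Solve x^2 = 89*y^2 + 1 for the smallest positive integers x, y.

First expand sqrt(89) as a continued fraction. With x_i = (sqrt(89) + m_i)/d_i and (m_0, d_0) = (0, 1): a_0 = floor(sqrt(89)) = 9, since 9^2 = 81 <= 89 < 100 = 10^2.
Iterate m_{i+1} = d_i*a_i - m_i, d_{i+1} = (89 - m_{i+1}^2)/d_i, a_{i+1} = floor((a_0 + m_{i+1})/d_{i+1}):
  m_1 = 1*9 - 0 = 9, d_1 = (89 - 9^2)/1 = 8/1 = 8, a_1 = floor((9 + 9)/8) = 2.
  m_2 = 8*2 - 9 = 7, d_2 = (89 - 7^2)/8 = 40/8 = 5, a_2 = floor((9 + 7)/5) = 3.
  m_3 = 5*3 - 7 = 8, d_3 = (89 - 8^2)/5 = 25/5 = 5, a_3 = floor((9 + 8)/5) = 3.
  m_4 = 5*3 - 8 = 7, d_4 = (89 - 7^2)/5 = 40/5 = 8, a_4 = floor((9 + 7)/8) = 2.
  m_5 = 8*2 - 7 = 9, d_5 = (89 - 9^2)/8 = 8/8 = 1, a_5 = floor((9 + 9)/1) = 18.
  m_6 = 1*18 - 9 = 9, d_6 = (89 - 9^2)/1 = 8/1 = 8: (m_6, d_6) = (m_1, d_1) = (9, 8), so from here the quotients repeat a_1, ..., a_5; the period length is 5.
So sqrt(89) = [9; (2, 3, 3, 2, 18)] with period length k = 5.
k is odd, so (p_{k-1}, q_{k-1}) only solves x^2 - 89y^2 = -1 and the fundamental solution of x^2 - 89y^2 = 1 is (p_{2k-1}, q_{2k-1}) = (p_9, q_9); compute convergents through index 9, running through the period twice.
Convergents (p_i = a_i*p_{i-1} + p_{i-2}, q_i = a_i*q_{i-1} + q_{i-2} with p_{-2}=0, p_{-1}=1, q_{-2}=1, q_{-1}=0):
  i=0: a_0=9, p_0 = 9*1 + 0 = 9, q_0 = 9*0 + 1 = 1.
  i=1: a_1=2, p_1 = 2*9 + 1 = 19, q_1 = 2*1 + 0 = 2.
  i=2: a_2=3, p_2 = 3*19 + 9 = 66, q_2 = 3*2 + 1 = 7.
  i=3: a_3=3, p_3 = 3*66 + 19 = 217, q_3 = 3*7 + 2 = 23.
  i=4: a_4=2, p_4 = 2*217 + 66 = 500, q_4 = 2*23 + 7 = 53.
  i=5: a_5=18, p_5 = 18*500 + 217 = 9217, q_5 = 18*53 + 23 = 977.
  i=6: a_6=2, p_6 = 2*9217 + 500 = 18934, q_6 = 2*977 + 53 = 2007.
  i=7: a_7=3, p_7 = 3*18934 + 9217 = 66019, q_7 = 3*2007 + 977 = 6998.
  i=8: a_8=3, p_8 = 3*66019 + 18934 = 216991, q_8 = 3*6998 + 2007 = 23001.
  i=9: a_9=2, p_9 = 2*216991 + 66019 = 500001, q_9 = 2*23001 + 6998 = 53000.
Indeed p_4^2 - 89*q_4^2 = 250000 - 250001 = -1, not +1.
Check: 500001^2 - 89*53000^2 = 250001000001 - 250001000000 = 1, so (x, y) = (500001, 53000) solves the equation, and by the theorem it is the least positive solution.

(x, y) = (500001, 53000)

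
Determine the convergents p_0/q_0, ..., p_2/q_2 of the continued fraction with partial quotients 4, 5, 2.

Using the convergent recurrence p_i = a_i*p_{i-1} + p_{i-2}, q_i = a_i*q_{i-1} + q_{i-2} with p_{-2}=0, p_{-1}=1, q_{-2}=1, q_{-1}=0:
  i=0: a_0=4, p_0 = 4*1 + 0 = 4, q_0 = 4*0 + 1 = 1.
  i=1: a_1=5, p_1 = 5*4 + 1 = 21, q_1 = 5*1 + 0 = 5.
  i=2: a_2=2, p_2 = 2*21 + 4 = 46, q_2 = 2*5 + 1 = 11.

4/1, 21/5, 46/11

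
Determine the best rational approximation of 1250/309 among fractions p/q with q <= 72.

Expand x = 1250/309 as a continued fraction with the Euclidean algorithm:
  1250 = 4*309 + 14, so a_0 = 4.
  309 = 22*14 + 1, so a_1 = 22.
  14 = 14*1 + 0, so a_2 = 14.
so x = [4; 22, 14].
Convergents (p_i = a_i*p_{i-1} + p_{i-2}, q_i = a_i*q_{i-1} + q_{i-2} with p_{-2}=0, p_{-1}=1, q_{-2}=1, q_{-1}=0), until the denominator exceeds 72:
  i=0: a_0=4, p_0 = 4*1 + 0 = 4, q_0 = 4*0 + 1 = 1.
  i=1: a_1=22, p_1 = 22*4 + 1 = 89, q_1 = 22*1 + 0 = 22.
  i=2: a_2=14, p_2 = 14*89 + 4 = 1250, q_2 = 14*22 + 1 = 309.
q_2 = 309 > 72, so the last convergent with denominator <= 72 is p_1/q_1 = 89/22.
The closest fraction with denominator <= 72 is either p_1/q_1 or the intermediate fraction (k*p_1 + p_0)/(k*q_1 + q_0) with the largest k >= 1 whose denominator stays <= 72; these approach x as k grows, and every other convergent or intermediate fraction in range is farther away.
Largest k: floor((72 - q_0)/q_1) = floor((72 - 1)/22) = 3.
That gives (3*89 + 4)/(3*22 + 1) = 271/67.
Compare the errors: |x - 89/22| = |1250*22 - 89*309|/(309*22) = 1/6798, and |x - 271/67| = |1250*67 - 271*309|/(309*67) = 11/20703.
Cross-multiplying, 1*20703 = 20703 < 74778 = 11*6798, so 1/6798 is smaller: the convergent 89/22 is closer to x than 271/67.

89/22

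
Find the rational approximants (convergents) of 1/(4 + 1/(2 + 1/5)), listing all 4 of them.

0/1, 1/4, 2/9, 11/49

Using the convergent recurrence p_i = a_i*p_{i-1} + p_{i-2}, q_i = a_i*q_{i-1} + q_{i-2} with p_{-2}=0, p_{-1}=1, q_{-2}=1, q_{-1}=0:
  i=0: a_0=0, p_0 = 0*1 + 0 = 0, q_0 = 0*0 + 1 = 1.
  i=1: a_1=4, p_1 = 4*0 + 1 = 1, q_1 = 4*1 + 0 = 4.
  i=2: a_2=2, p_2 = 2*1 + 0 = 2, q_2 = 2*4 + 1 = 9.
  i=3: a_3=5, p_3 = 5*2 + 1 = 11, q_3 = 5*9 + 4 = 49.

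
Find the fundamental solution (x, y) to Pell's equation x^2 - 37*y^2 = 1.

First expand sqrt(37) as a continued fraction. With x_i = (sqrt(37) + m_i)/d_i and (m_0, d_0) = (0, 1): a_0 = floor(sqrt(37)) = 6, since 6^2 = 36 <= 37 < 49 = 7^2.
Iterate m_{i+1} = d_i*a_i - m_i, d_{i+1} = (37 - m_{i+1}^2)/d_i, a_{i+1} = floor((a_0 + m_{i+1})/d_{i+1}):
  m_1 = 1*6 - 0 = 6, d_1 = (37 - 6^2)/1 = 1/1 = 1, a_1 = floor((6 + 6)/1) = 12.
  m_2 = 1*12 - 6 = 6, d_2 = (37 - 6^2)/1 = 1/1 = 1: (m_2, d_2) = (m_1, d_1) = (6, 1), so from here the quotient a_1 repeats; the period length is 1.
So sqrt(37) = [6; (12)] with period length k = 1.
k is odd, so (p_{k-1}, q_{k-1}) only solves x^2 - 37y^2 = -1 and the fundamental solution of x^2 - 37y^2 = 1 is (p_{2k-1}, q_{2k-1}) = (p_1, q_1); compute convergents through index 1, running through the period twice.
Convergents (p_i = a_i*p_{i-1} + p_{i-2}, q_i = a_i*q_{i-1} + q_{i-2} with p_{-2}=0, p_{-1}=1, q_{-2}=1, q_{-1}=0):
  i=0: a_0=6, p_0 = 6*1 + 0 = 6, q_0 = 6*0 + 1 = 1.
  i=1: a_1=12, p_1 = 12*6 + 1 = 73, q_1 = 12*1 + 0 = 12.
Indeed p_0^2 - 37*q_0^2 = 36 - 37 = -1, not +1.
Check: 73^2 - 37*12^2 = 5329 - 5328 = 1, so (x, y) = (73, 12) solves the equation, and by the theorem it is the least positive solution.

(x, y) = (73, 12)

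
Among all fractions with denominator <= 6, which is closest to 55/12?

23/5

Expand x = 55/12 as a continued fraction with the Euclidean algorithm:
  55 = 4*12 + 7, so a_0 = 4.
  12 = 1*7 + 5, so a_1 = 1.
  7 = 1*5 + 2, so a_2 = 1.
  5 = 2*2 + 1, so a_3 = 2.
  2 = 2*1 + 0, so a_4 = 2.
so x = [4; 1, 1, 2, 2].
Convergents (p_i = a_i*p_{i-1} + p_{i-2}, q_i = a_i*q_{i-1} + q_{i-2} with p_{-2}=0, p_{-1}=1, q_{-2}=1, q_{-1}=0), until the denominator exceeds 6:
  i=0: a_0=4, p_0 = 4*1 + 0 = 4, q_0 = 4*0 + 1 = 1.
  i=1: a_1=1, p_1 = 1*4 + 1 = 5, q_1 = 1*1 + 0 = 1.
  i=2: a_2=1, p_2 = 1*5 + 4 = 9, q_2 = 1*1 + 1 = 2.
  i=3: a_3=2, p_3 = 2*9 + 5 = 23, q_3 = 2*2 + 1 = 5.
  i=4: a_4=2, p_4 = 2*23 + 9 = 55, q_4 = 2*5 + 2 = 12.
q_4 = 12 > 6, so the last convergent with denominator <= 6 is p_3/q_3 = 23/5.
The closest fraction with denominator <= 6 is either p_3/q_3 or the intermediate fraction (k*p_3 + p_2)/(k*q_3 + q_2) with the largest k >= 1 whose denominator stays <= 6; these approach x as k grows, and every other convergent or intermediate fraction in range is farther away.
Largest k: floor((6 - q_2)/q_3) = floor((6 - 2)/5) = 0.
Since k = 0, no intermediate fraction beyond p_3/q_3 has denominator <= 6, so the convergent 23/5 is the closest (its error is |55*5 - 23*12|/(12*5) = 1/60).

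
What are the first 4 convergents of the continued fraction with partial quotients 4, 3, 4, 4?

4/1, 13/3, 56/13, 237/55

Using the convergent recurrence p_i = a_i*p_{i-1} + p_{i-2}, q_i = a_i*q_{i-1} + q_{i-2} with p_{-2}=0, p_{-1}=1, q_{-2}=1, q_{-1}=0:
  i=0: a_0=4, p_0 = 4*1 + 0 = 4, q_0 = 4*0 + 1 = 1.
  i=1: a_1=3, p_1 = 3*4 + 1 = 13, q_1 = 3*1 + 0 = 3.
  i=2: a_2=4, p_2 = 4*13 + 4 = 56, q_2 = 4*3 + 1 = 13.
  i=3: a_3=4, p_3 = 4*56 + 13 = 237, q_3 = 4*13 + 3 = 55.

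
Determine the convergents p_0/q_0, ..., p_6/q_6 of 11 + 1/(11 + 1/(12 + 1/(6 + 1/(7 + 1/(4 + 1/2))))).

11/1, 122/11, 1475/133, 8972/809, 64279/5796, 266088/23993, 596455/53782

Using the convergent recurrence p_i = a_i*p_{i-1} + p_{i-2}, q_i = a_i*q_{i-1} + q_{i-2} with p_{-2}=0, p_{-1}=1, q_{-2}=1, q_{-1}=0:
  i=0: a_0=11, p_0 = 11*1 + 0 = 11, q_0 = 11*0 + 1 = 1.
  i=1: a_1=11, p_1 = 11*11 + 1 = 122, q_1 = 11*1 + 0 = 11.
  i=2: a_2=12, p_2 = 12*122 + 11 = 1475, q_2 = 12*11 + 1 = 133.
  i=3: a_3=6, p_3 = 6*1475 + 122 = 8972, q_3 = 6*133 + 11 = 809.
  i=4: a_4=7, p_4 = 7*8972 + 1475 = 64279, q_4 = 7*809 + 133 = 5796.
  i=5: a_5=4, p_5 = 4*64279 + 8972 = 266088, q_5 = 4*5796 + 809 = 23993.
  i=6: a_6=2, p_6 = 2*266088 + 64279 = 596455, q_6 = 2*23993 + 5796 = 53782.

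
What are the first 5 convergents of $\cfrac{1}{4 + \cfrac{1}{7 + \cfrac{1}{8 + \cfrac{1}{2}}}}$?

0/1, 1/4, 7/29, 57/236, 121/501

Using the convergent recurrence p_i = a_i*p_{i-1} + p_{i-2}, q_i = a_i*q_{i-1} + q_{i-2} with p_{-2}=0, p_{-1}=1, q_{-2}=1, q_{-1}=0:
  i=0: a_0=0, p_0 = 0*1 + 0 = 0, q_0 = 0*0 + 1 = 1.
  i=1: a_1=4, p_1 = 4*0 + 1 = 1, q_1 = 4*1 + 0 = 4.
  i=2: a_2=7, p_2 = 7*1 + 0 = 7, q_2 = 7*4 + 1 = 29.
  i=3: a_3=8, p_3 = 8*7 + 1 = 57, q_3 = 8*29 + 4 = 236.
  i=4: a_4=2, p_4 = 2*57 + 7 = 121, q_4 = 2*236 + 29 = 501.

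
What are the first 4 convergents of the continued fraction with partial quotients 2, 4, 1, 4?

2/1, 9/4, 11/5, 53/24

Using the convergent recurrence p_i = a_i*p_{i-1} + p_{i-2}, q_i = a_i*q_{i-1} + q_{i-2} with p_{-2}=0, p_{-1}=1, q_{-2}=1, q_{-1}=0:
  i=0: a_0=2, p_0 = 2*1 + 0 = 2, q_0 = 2*0 + 1 = 1.
  i=1: a_1=4, p_1 = 4*2 + 1 = 9, q_1 = 4*1 + 0 = 4.
  i=2: a_2=1, p_2 = 1*9 + 2 = 11, q_2 = 1*4 + 1 = 5.
  i=3: a_3=4, p_3 = 4*11 + 9 = 53, q_3 = 4*5 + 4 = 24.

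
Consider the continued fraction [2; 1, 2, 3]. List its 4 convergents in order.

2/1, 3/1, 8/3, 27/10

Using the convergent recurrence p_i = a_i*p_{i-1} + p_{i-2}, q_i = a_i*q_{i-1} + q_{i-2} with p_{-2}=0, p_{-1}=1, q_{-2}=1, q_{-1}=0:
  i=0: a_0=2, p_0 = 2*1 + 0 = 2, q_0 = 2*0 + 1 = 1.
  i=1: a_1=1, p_1 = 1*2 + 1 = 3, q_1 = 1*1 + 0 = 1.
  i=2: a_2=2, p_2 = 2*3 + 2 = 8, q_2 = 2*1 + 1 = 3.
  i=3: a_3=3, p_3 = 3*8 + 3 = 27, q_3 = 3*3 + 1 = 10.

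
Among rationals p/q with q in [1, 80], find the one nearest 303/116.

175/67

Expand x = 303/116 as a continued fraction with the Euclidean algorithm:
  303 = 2*116 + 71, so a_0 = 2.
  116 = 1*71 + 45, so a_1 = 1.
  71 = 1*45 + 26, so a_2 = 1.
  45 = 1*26 + 19, so a_3 = 1.
  26 = 1*19 + 7, so a_4 = 1.
  19 = 2*7 + 5, so a_5 = 2.
  7 = 1*5 + 2, so a_6 = 1.
  5 = 2*2 + 1, so a_7 = 2.
  2 = 2*1 + 0, so a_8 = 2.
so x = [2; 1, 1, 1, 1, 2, 1, 2, 2].
Convergents (p_i = a_i*p_{i-1} + p_{i-2}, q_i = a_i*q_{i-1} + q_{i-2} with p_{-2}=0, p_{-1}=1, q_{-2}=1, q_{-1}=0), until the denominator exceeds 80:
  i=0: a_0=2, p_0 = 2*1 + 0 = 2, q_0 = 2*0 + 1 = 1.
  i=1: a_1=1, p_1 = 1*2 + 1 = 3, q_1 = 1*1 + 0 = 1.
  i=2: a_2=1, p_2 = 1*3 + 2 = 5, q_2 = 1*1 + 1 = 2.
  i=3: a_3=1, p_3 = 1*5 + 3 = 8, q_3 = 1*2 + 1 = 3.
  i=4: a_4=1, p_4 = 1*8 + 5 = 13, q_4 = 1*3 + 2 = 5.
  i=5: a_5=2, p_5 = 2*13 + 8 = 34, q_5 = 2*5 + 3 = 13.
  i=6: a_6=1, p_6 = 1*34 + 13 = 47, q_6 = 1*13 + 5 = 18.
  i=7: a_7=2, p_7 = 2*47 + 34 = 128, q_7 = 2*18 + 13 = 49.
  i=8: a_8=2, p_8 = 2*128 + 47 = 303, q_8 = 2*49 + 18 = 116.
q_8 = 116 > 80, so the last convergent with denominator <= 80 is p_7/q_7 = 128/49.
The closest fraction with denominator <= 80 is either p_7/q_7 or the intermediate fraction (k*p_7 + p_6)/(k*q_7 + q_6) with the largest k >= 1 whose denominator stays <= 80; these approach x as k grows, and every other convergent or intermediate fraction in range is farther away.
Largest k: floor((80 - q_6)/q_7) = floor((80 - 18)/49) = 1.
That gives (1*128 + 47)/(1*49 + 18) = 175/67.
Compare the errors: |x - 128/49| = |303*49 - 128*116|/(116*49) = 1/5684, and |x - 175/67| = |303*67 - 175*116|/(116*67) = 1/7772.
Cross-multiplying, 1*5684 = 5684 < 7772 = 1*7772, so 1/7772 is smaller: the intermediate fraction 175/67 is closer to x than 128/49.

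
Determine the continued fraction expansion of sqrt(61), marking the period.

[7; (1, 4, 3, 1, 2, 2, 1, 3, 4, 1, 14)]

Write x_i = (sqrt(61) + m_i)/d_i with (m_0, d_0) = (0, 1). a_0 = floor(sqrt(61)) = 7, since 7^2 = 49 <= 61 < 64 = 8^2.
Iterate m_{i+1} = d_i*a_i - m_i, d_{i+1} = (61 - m_{i+1}^2)/d_i, a_{i+1} = floor((a_0 + m_{i+1})/d_{i+1}):
  m_1 = 1*7 - 0 = 7, d_1 = (61 - 7^2)/1 = 12/1 = 12, a_1 = floor((7 + 7)/12) = 1.
  m_2 = 12*1 - 7 = 5, d_2 = (61 - 5^2)/12 = 36/12 = 3, a_2 = floor((7 + 5)/3) = 4.
  m_3 = 3*4 - 5 = 7, d_3 = (61 - 7^2)/3 = 12/3 = 4, a_3 = floor((7 + 7)/4) = 3.
  m_4 = 4*3 - 7 = 5, d_4 = (61 - 5^2)/4 = 36/4 = 9, a_4 = floor((7 + 5)/9) = 1.
  m_5 = 9*1 - 5 = 4, d_5 = (61 - 4^2)/9 = 45/9 = 5, a_5 = floor((7 + 4)/5) = 2.
  m_6 = 5*2 - 4 = 6, d_6 = (61 - 6^2)/5 = 25/5 = 5, a_6 = floor((7 + 6)/5) = 2.
  m_7 = 5*2 - 6 = 4, d_7 = (61 - 4^2)/5 = 45/5 = 9, a_7 = floor((7 + 4)/9) = 1.
  m_8 = 9*1 - 4 = 5, d_8 = (61 - 5^2)/9 = 36/9 = 4, a_8 = floor((7 + 5)/4) = 3.
  m_9 = 4*3 - 5 = 7, d_9 = (61 - 7^2)/4 = 12/4 = 3, a_9 = floor((7 + 7)/3) = 4.
  m_10 = 3*4 - 7 = 5, d_10 = (61 - 5^2)/3 = 36/3 = 12, a_10 = floor((7 + 5)/12) = 1.
  m_11 = 12*1 - 5 = 7, d_11 = (61 - 7^2)/12 = 12/12 = 1, a_11 = floor((7 + 7)/1) = 14.
  m_12 = 1*14 - 7 = 7, d_12 = (61 - 7^2)/1 = 12/1 = 12: (m_12, d_12) = (m_1, d_1) = (7, 12), so from here the quotients repeat a_1, ..., a_11; the period length is 11.
Hence the expansion of sqrt(61) is a_0 = 7 followed by the repeating block 1, 4, 3, 1, 2, 2, 1, 3, 4, 1, 14 (period 11).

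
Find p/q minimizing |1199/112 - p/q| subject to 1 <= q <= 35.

Expand x = 1199/112 as a continued fraction with the Euclidean algorithm:
  1199 = 10*112 + 79, so a_0 = 10.
  112 = 1*79 + 33, so a_1 = 1.
  79 = 2*33 + 13, so a_2 = 2.
  33 = 2*13 + 7, so a_3 = 2.
  13 = 1*7 + 6, so a_4 = 1.
  7 = 1*6 + 1, so a_5 = 1.
  6 = 6*1 + 0, so a_6 = 6.
so x = [10; 1, 2, 2, 1, 1, 6].
Convergents (p_i = a_i*p_{i-1} + p_{i-2}, q_i = a_i*q_{i-1} + q_{i-2} with p_{-2}=0, p_{-1}=1, q_{-2}=1, q_{-1}=0), until the denominator exceeds 35:
  i=0: a_0=10, p_0 = 10*1 + 0 = 10, q_0 = 10*0 + 1 = 1.
  i=1: a_1=1, p_1 = 1*10 + 1 = 11, q_1 = 1*1 + 0 = 1.
  i=2: a_2=2, p_2 = 2*11 + 10 = 32, q_2 = 2*1 + 1 = 3.
  i=3: a_3=2, p_3 = 2*32 + 11 = 75, q_3 = 2*3 + 1 = 7.
  i=4: a_4=1, p_4 = 1*75 + 32 = 107, q_4 = 1*7 + 3 = 10.
  i=5: a_5=1, p_5 = 1*107 + 75 = 182, q_5 = 1*10 + 7 = 17.
  i=6: a_6=6, p_6 = 6*182 + 107 = 1199, q_6 = 6*17 + 10 = 112.
q_6 = 112 > 35, so the last convergent with denominator <= 35 is p_5/q_5 = 182/17.
The closest fraction with denominator <= 35 is either p_5/q_5 or the intermediate fraction (k*p_5 + p_4)/(k*q_5 + q_4) with the largest k >= 1 whose denominator stays <= 35; these approach x as k grows, and every other convergent or intermediate fraction in range is farther away.
Largest k: floor((35 - q_4)/q_5) = floor((35 - 10)/17) = 1.
That gives (1*182 + 107)/(1*17 + 10) = 289/27.
Compare the errors: |x - 182/17| = |1199*17 - 182*112|/(112*17) = 1/1904, and |x - 289/27| = |1199*27 - 289*112|/(112*27) = 5/3024.
Cross-multiplying, 1*3024 = 3024 < 9520 = 5*1904, so 1/1904 is smaller: the convergent 182/17 is closer to x than 289/27.

182/17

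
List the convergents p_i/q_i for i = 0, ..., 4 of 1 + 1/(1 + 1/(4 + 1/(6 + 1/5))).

Using the convergent recurrence p_i = a_i*p_{i-1} + p_{i-2}, q_i = a_i*q_{i-1} + q_{i-2} with p_{-2}=0, p_{-1}=1, q_{-2}=1, q_{-1}=0:
  i=0: a_0=1, p_0 = 1*1 + 0 = 1, q_0 = 1*0 + 1 = 1.
  i=1: a_1=1, p_1 = 1*1 + 1 = 2, q_1 = 1*1 + 0 = 1.
  i=2: a_2=4, p_2 = 4*2 + 1 = 9, q_2 = 4*1 + 1 = 5.
  i=3: a_3=6, p_3 = 6*9 + 2 = 56, q_3 = 6*5 + 1 = 31.
  i=4: a_4=5, p_4 = 5*56 + 9 = 289, q_4 = 5*31 + 5 = 160.

1/1, 2/1, 9/5, 56/31, 289/160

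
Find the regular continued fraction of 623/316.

Run the Euclidean algorithm on 623 and 316; the successive quotients are the partial quotients a_0, a_1, ... (each step inverts the fractional part left over by the previous one):
  623 = 1*316 + 307, so a_0 = 1.
  316 = 1*307 + 9, so a_1 = 1.
  307 = 34*9 + 1, so a_2 = 34.
  9 = 9*1 + 0, so a_3 = 9.
The remainder reaches 0 after 4 divisions, so the expansion has 4 partial quotients, read off in order.

[1; 1, 34, 9]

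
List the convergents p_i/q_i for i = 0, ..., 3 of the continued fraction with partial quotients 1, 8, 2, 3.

1/1, 9/8, 19/17, 66/59

Using the convergent recurrence p_i = a_i*p_{i-1} + p_{i-2}, q_i = a_i*q_{i-1} + q_{i-2} with p_{-2}=0, p_{-1}=1, q_{-2}=1, q_{-1}=0:
  i=0: a_0=1, p_0 = 1*1 + 0 = 1, q_0 = 1*0 + 1 = 1.
  i=1: a_1=8, p_1 = 8*1 + 1 = 9, q_1 = 8*1 + 0 = 8.
  i=2: a_2=2, p_2 = 2*9 + 1 = 19, q_2 = 2*8 + 1 = 17.
  i=3: a_3=3, p_3 = 3*19 + 9 = 66, q_3 = 3*17 + 8 = 59.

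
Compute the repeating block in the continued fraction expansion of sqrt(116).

Write x_i = (sqrt(116) + m_i)/d_i with (m_0, d_0) = (0, 1). a_0 = floor(sqrt(116)) = 10, since 10^2 = 100 <= 116 < 121 = 11^2.
Iterate m_{i+1} = d_i*a_i - m_i, d_{i+1} = (116 - m_{i+1}^2)/d_i, a_{i+1} = floor((a_0 + m_{i+1})/d_{i+1}):
  m_1 = 1*10 - 0 = 10, d_1 = (116 - 10^2)/1 = 16/1 = 16, a_1 = floor((10 + 10)/16) = 1.
  m_2 = 16*1 - 10 = 6, d_2 = (116 - 6^2)/16 = 80/16 = 5, a_2 = floor((10 + 6)/5) = 3.
  m_3 = 5*3 - 6 = 9, d_3 = (116 - 9^2)/5 = 35/5 = 7, a_3 = floor((10 + 9)/7) = 2.
  m_4 = 7*2 - 9 = 5, d_4 = (116 - 5^2)/7 = 91/7 = 13, a_4 = floor((10 + 5)/13) = 1.
  m_5 = 13*1 - 5 = 8, d_5 = (116 - 8^2)/13 = 52/13 = 4, a_5 = floor((10 + 8)/4) = 4.
  m_6 = 4*4 - 8 = 8, d_6 = (116 - 8^2)/4 = 52/4 = 13, a_6 = floor((10 + 8)/13) = 1.
  m_7 = 13*1 - 8 = 5, d_7 = (116 - 5^2)/13 = 91/13 = 7, a_7 = floor((10 + 5)/7) = 2.
  m_8 = 7*2 - 5 = 9, d_8 = (116 - 9^2)/7 = 35/7 = 5, a_8 = floor((10 + 9)/5) = 3.
  m_9 = 5*3 - 9 = 6, d_9 = (116 - 6^2)/5 = 80/5 = 16, a_9 = floor((10 + 6)/16) = 1.
  m_10 = 16*1 - 6 = 10, d_10 = (116 - 10^2)/16 = 16/16 = 1, a_10 = floor((10 + 10)/1) = 20.
  m_11 = 1*20 - 10 = 10, d_11 = (116 - 10^2)/1 = 16/1 = 16: (m_11, d_11) = (m_1, d_1) = (10, 16), so from here the quotients repeat a_1, ..., a_10; the period length is 10.
Hence the expansion of sqrt(116) is a_0 = 10 followed by the repeating block 1, 3, 2, 1, 4, 1, 2, 3, 1, 20 (period 10).

[10; (1, 3, 2, 1, 4, 1, 2, 3, 1, 20)]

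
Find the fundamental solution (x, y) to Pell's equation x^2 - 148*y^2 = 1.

First expand sqrt(148) as a continued fraction. With x_i = (sqrt(148) + m_i)/d_i and (m_0, d_0) = (0, 1): a_0 = floor(sqrt(148)) = 12, since 12^2 = 144 <= 148 < 169 = 13^2.
Iterate m_{i+1} = d_i*a_i - m_i, d_{i+1} = (148 - m_{i+1}^2)/d_i, a_{i+1} = floor((a_0 + m_{i+1})/d_{i+1}):
  m_1 = 1*12 - 0 = 12, d_1 = (148 - 12^2)/1 = 4/1 = 4, a_1 = floor((12 + 12)/4) = 6.
  m_2 = 4*6 - 12 = 12, d_2 = (148 - 12^2)/4 = 4/4 = 1, a_2 = floor((12 + 12)/1) = 24.
  m_3 = 1*24 - 12 = 12, d_3 = (148 - 12^2)/1 = 4/1 = 4: (m_3, d_3) = (m_1, d_1) = (12, 4), so from here the quotients repeat a_1, a_2; the period length is 2.
So sqrt(148) = [12; (6, 24)] with period length k = 2.
k is even, so the fundamental solution of x^2 - 148y^2 = 1 is (p_{k-1}, q_{k-1}) = (p_1, q_1); compute convergents through index 1.
Convergents (p_i = a_i*p_{i-1} + p_{i-2}, q_i = a_i*q_{i-1} + q_{i-2} with p_{-2}=0, p_{-1}=1, q_{-2}=1, q_{-1}=0):
  i=0: a_0=12, p_0 = 12*1 + 0 = 12, q_0 = 12*0 + 1 = 1.
  i=1: a_1=6, p_1 = 6*12 + 1 = 73, q_1 = 6*1 + 0 = 6.
Check: 73^2 - 148*6^2 = 5329 - 5328 = 1, so (x, y) = (73, 6) solves the equation, and by the theorem it is the least positive solution.

(x, y) = (73, 6)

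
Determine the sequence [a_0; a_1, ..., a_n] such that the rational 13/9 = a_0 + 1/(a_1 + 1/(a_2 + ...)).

[1; 2, 4]

Run the Euclidean algorithm on 13 and 9; the successive quotients are the partial quotients a_0, a_1, ... (each step inverts the fractional part left over by the previous one):
  13 = 1*9 + 4, so a_0 = 1.
  9 = 2*4 + 1, so a_1 = 2.
  4 = 4*1 + 0, so a_2 = 4.
The remainder reaches 0 after 3 divisions, so the expansion has 3 partial quotients, read off in order.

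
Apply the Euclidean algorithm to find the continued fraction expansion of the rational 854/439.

[1; 1, 17, 3, 2, 3]

Run the Euclidean algorithm on 854 and 439; the successive quotients are the partial quotients a_0, a_1, ... (each step inverts the fractional part left over by the previous one):
  854 = 1*439 + 415, so a_0 = 1.
  439 = 1*415 + 24, so a_1 = 1.
  415 = 17*24 + 7, so a_2 = 17.
  24 = 3*7 + 3, so a_3 = 3.
  7 = 2*3 + 1, so a_4 = 2.
  3 = 3*1 + 0, so a_5 = 3.
The remainder reaches 0 after 6 divisions, so the expansion has 6 partial quotients, read off in order.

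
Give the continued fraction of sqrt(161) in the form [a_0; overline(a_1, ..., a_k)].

[12; overline(1, 2, 4, 1, 2, 1, 4, 2, 1, 24)]

Write x_i = (sqrt(161) + m_i)/d_i with (m_0, d_0) = (0, 1). a_0 = floor(sqrt(161)) = 12, since 12^2 = 144 <= 161 < 169 = 13^2.
Iterate m_{i+1} = d_i*a_i - m_i, d_{i+1} = (161 - m_{i+1}^2)/d_i, a_{i+1} = floor((a_0 + m_{i+1})/d_{i+1}):
  m_1 = 1*12 - 0 = 12, d_1 = (161 - 12^2)/1 = 17/1 = 17, a_1 = floor((12 + 12)/17) = 1.
  m_2 = 17*1 - 12 = 5, d_2 = (161 - 5^2)/17 = 136/17 = 8, a_2 = floor((12 + 5)/8) = 2.
  m_3 = 8*2 - 5 = 11, d_3 = (161 - 11^2)/8 = 40/8 = 5, a_3 = floor((12 + 11)/5) = 4.
  m_4 = 5*4 - 11 = 9, d_4 = (161 - 9^2)/5 = 80/5 = 16, a_4 = floor((12 + 9)/16) = 1.
  m_5 = 16*1 - 9 = 7, d_5 = (161 - 7^2)/16 = 112/16 = 7, a_5 = floor((12 + 7)/7) = 2.
  m_6 = 7*2 - 7 = 7, d_6 = (161 - 7^2)/7 = 112/7 = 16, a_6 = floor((12 + 7)/16) = 1.
  m_7 = 16*1 - 7 = 9, d_7 = (161 - 9^2)/16 = 80/16 = 5, a_7 = floor((12 + 9)/5) = 4.
  m_8 = 5*4 - 9 = 11, d_8 = (161 - 11^2)/5 = 40/5 = 8, a_8 = floor((12 + 11)/8) = 2.
  m_9 = 8*2 - 11 = 5, d_9 = (161 - 5^2)/8 = 136/8 = 17, a_9 = floor((12 + 5)/17) = 1.
  m_10 = 17*1 - 5 = 12, d_10 = (161 - 12^2)/17 = 17/17 = 1, a_10 = floor((12 + 12)/1) = 24.
  m_11 = 1*24 - 12 = 12, d_11 = (161 - 12^2)/1 = 17/1 = 17: (m_11, d_11) = (m_1, d_1) = (12, 17), so from here the quotients repeat a_1, ..., a_10; the period length is 10.
Hence the expansion of sqrt(161) is a_0 = 12 followed by the repeating block 1, 2, 4, 1, 2, 1, 4, 2, 1, 24 (period 10).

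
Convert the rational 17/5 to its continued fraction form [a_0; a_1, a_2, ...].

[3; 2, 2]

Run the Euclidean algorithm on 17 and 5; the successive quotients are the partial quotients a_0, a_1, ... (each step inverts the fractional part left over by the previous one):
  17 = 3*5 + 2, so a_0 = 3.
  5 = 2*2 + 1, so a_1 = 2.
  2 = 2*1 + 0, so a_2 = 2.
The remainder reaches 0 after 3 divisions, so the expansion has 3 partial quotients, read off in order.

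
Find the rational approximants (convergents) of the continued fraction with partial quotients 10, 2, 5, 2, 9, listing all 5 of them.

Using the convergent recurrence p_i = a_i*p_{i-1} + p_{i-2}, q_i = a_i*q_{i-1} + q_{i-2} with p_{-2}=0, p_{-1}=1, q_{-2}=1, q_{-1}=0:
  i=0: a_0=10, p_0 = 10*1 + 0 = 10, q_0 = 10*0 + 1 = 1.
  i=1: a_1=2, p_1 = 2*10 + 1 = 21, q_1 = 2*1 + 0 = 2.
  i=2: a_2=5, p_2 = 5*21 + 10 = 115, q_2 = 5*2 + 1 = 11.
  i=3: a_3=2, p_3 = 2*115 + 21 = 251, q_3 = 2*11 + 2 = 24.
  i=4: a_4=9, p_4 = 9*251 + 115 = 2374, q_4 = 9*24 + 11 = 227.

10/1, 21/2, 115/11, 251/24, 2374/227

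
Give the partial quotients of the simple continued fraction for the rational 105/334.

Run the Euclidean algorithm on 105 and 334; the successive quotients are the partial quotients a_0, a_1, ... (each step inverts the fractional part left over by the previous one):
  105 = 0*334 + 105, so a_0 = 0.
  334 = 3*105 + 19, so a_1 = 3.
  105 = 5*19 + 10, so a_2 = 5.
  19 = 1*10 + 9, so a_3 = 1.
  10 = 1*9 + 1, so a_4 = 1.
  9 = 9*1 + 0, so a_5 = 9.
The remainder reaches 0 after 6 divisions, so the expansion has 6 partial quotients, read off in order.

[0; 3, 5, 1, 1, 9]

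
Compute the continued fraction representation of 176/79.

[2; 4, 2, 1, 1, 3]

Run the Euclidean algorithm on 176 and 79; the successive quotients are the partial quotients a_0, a_1, ... (each step inverts the fractional part left over by the previous one):
  176 = 2*79 + 18, so a_0 = 2.
  79 = 4*18 + 7, so a_1 = 4.
  18 = 2*7 + 4, so a_2 = 2.
  7 = 1*4 + 3, so a_3 = 1.
  4 = 1*3 + 1, so a_4 = 1.
  3 = 3*1 + 0, so a_5 = 3.
The remainder reaches 0 after 6 divisions, so the expansion has 6 partial quotients, read off in order.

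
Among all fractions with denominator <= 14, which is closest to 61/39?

Expand x = 61/39 as a continued fraction with the Euclidean algorithm:
  61 = 1*39 + 22, so a_0 = 1.
  39 = 1*22 + 17, so a_1 = 1.
  22 = 1*17 + 5, so a_2 = 1.
  17 = 3*5 + 2, so a_3 = 3.
  5 = 2*2 + 1, so a_4 = 2.
  2 = 2*1 + 0, so a_5 = 2.
so x = [1; 1, 1, 3, 2, 2].
Convergents (p_i = a_i*p_{i-1} + p_{i-2}, q_i = a_i*q_{i-1} + q_{i-2} with p_{-2}=0, p_{-1}=1, q_{-2}=1, q_{-1}=0), until the denominator exceeds 14:
  i=0: a_0=1, p_0 = 1*1 + 0 = 1, q_0 = 1*0 + 1 = 1.
  i=1: a_1=1, p_1 = 1*1 + 1 = 2, q_1 = 1*1 + 0 = 1.
  i=2: a_2=1, p_2 = 1*2 + 1 = 3, q_2 = 1*1 + 1 = 2.
  i=3: a_3=3, p_3 = 3*3 + 2 = 11, q_3 = 3*2 + 1 = 7.
  i=4: a_4=2, p_4 = 2*11 + 3 = 25, q_4 = 2*7 + 2 = 16.
q_4 = 16 > 14, so the last convergent with denominator <= 14 is p_3/q_3 = 11/7.
The closest fraction with denominator <= 14 is either p_3/q_3 or the intermediate fraction (k*p_3 + p_2)/(k*q_3 + q_2) with the largest k >= 1 whose denominator stays <= 14; these approach x as k grows, and every other convergent or intermediate fraction in range is farther away.
Largest k: floor((14 - q_2)/q_3) = floor((14 - 2)/7) = 1.
That gives (1*11 + 3)/(1*7 + 2) = 14/9.
Compare the errors: |x - 11/7| = |61*7 - 11*39|/(39*7) = 2/273, and |x - 14/9| = |61*9 - 14*39|/(39*9) = 3/351.
Cross-multiplying, 2*351 = 702 < 819 = 3*273, so 2/273 is smaller: the convergent 11/7 is closer to x than 14/9.

11/7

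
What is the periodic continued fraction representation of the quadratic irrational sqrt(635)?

[25; (5, 50)]

Write x_i = (sqrt(635) + m_i)/d_i with (m_0, d_0) = (0, 1). a_0 = floor(sqrt(635)) = 25, since 25^2 = 625 <= 635 < 676 = 26^2.
Iterate m_{i+1} = d_i*a_i - m_i, d_{i+1} = (635 - m_{i+1}^2)/d_i, a_{i+1} = floor((a_0 + m_{i+1})/d_{i+1}):
  m_1 = 1*25 - 0 = 25, d_1 = (635 - 25^2)/1 = 10/1 = 10, a_1 = floor((25 + 25)/10) = 5.
  m_2 = 10*5 - 25 = 25, d_2 = (635 - 25^2)/10 = 10/10 = 1, a_2 = floor((25 + 25)/1) = 50.
  m_3 = 1*50 - 25 = 25, d_3 = (635 - 25^2)/1 = 10/1 = 10: (m_3, d_3) = (m_1, d_1) = (25, 10), so from here the quotients repeat a_1, a_2; the period length is 2.
Hence the expansion of sqrt(635) is a_0 = 25 followed by the repeating block 5, 50 (period 2).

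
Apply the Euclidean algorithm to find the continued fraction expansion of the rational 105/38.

[2; 1, 3, 4, 2]

Run the Euclidean algorithm on 105 and 38; the successive quotients are the partial quotients a_0, a_1, ... (each step inverts the fractional part left over by the previous one):
  105 = 2*38 + 29, so a_0 = 2.
  38 = 1*29 + 9, so a_1 = 1.
  29 = 3*9 + 2, so a_2 = 3.
  9 = 4*2 + 1, so a_3 = 4.
  2 = 2*1 + 0, so a_4 = 2.
The remainder reaches 0 after 5 divisions, so the expansion has 5 partial quotients, read off in order.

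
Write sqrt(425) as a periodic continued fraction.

Write x_i = (sqrt(425) + m_i)/d_i with (m_0, d_0) = (0, 1). a_0 = floor(sqrt(425)) = 20, since 20^2 = 400 <= 425 < 441 = 21^2.
Iterate m_{i+1} = d_i*a_i - m_i, d_{i+1} = (425 - m_{i+1}^2)/d_i, a_{i+1} = floor((a_0 + m_{i+1})/d_{i+1}):
  m_1 = 1*20 - 0 = 20, d_1 = (425 - 20^2)/1 = 25/1 = 25, a_1 = floor((20 + 20)/25) = 1.
  m_2 = 25*1 - 20 = 5, d_2 = (425 - 5^2)/25 = 400/25 = 16, a_2 = floor((20 + 5)/16) = 1.
  m_3 = 16*1 - 5 = 11, d_3 = (425 - 11^2)/16 = 304/16 = 19, a_3 = floor((20 + 11)/19) = 1.
  m_4 = 19*1 - 11 = 8, d_4 = (425 - 8^2)/19 = 361/19 = 19, a_4 = floor((20 + 8)/19) = 1.
  m_5 = 19*1 - 8 = 11, d_5 = (425 - 11^2)/19 = 304/19 = 16, a_5 = floor((20 + 11)/16) = 1.
  m_6 = 16*1 - 11 = 5, d_6 = (425 - 5^2)/16 = 400/16 = 25, a_6 = floor((20 + 5)/25) = 1.
  m_7 = 25*1 - 5 = 20, d_7 = (425 - 20^2)/25 = 25/25 = 1, a_7 = floor((20 + 20)/1) = 40.
  m_8 = 1*40 - 20 = 20, d_8 = (425 - 20^2)/1 = 25/1 = 25: (m_8, d_8) = (m_1, d_1) = (20, 25), so from here the quotients repeat a_1, ..., a_7; the period length is 7.
Hence the expansion of sqrt(425) is a_0 = 20 followed by the repeating block 1, 1, 1, 1, 1, 1, 40 (period 7).

[20; (1, 1, 1, 1, 1, 1, 40)]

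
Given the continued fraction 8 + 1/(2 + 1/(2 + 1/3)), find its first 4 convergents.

8/1, 17/2, 42/5, 143/17

Using the convergent recurrence p_i = a_i*p_{i-1} + p_{i-2}, q_i = a_i*q_{i-1} + q_{i-2} with p_{-2}=0, p_{-1}=1, q_{-2}=1, q_{-1}=0:
  i=0: a_0=8, p_0 = 8*1 + 0 = 8, q_0 = 8*0 + 1 = 1.
  i=1: a_1=2, p_1 = 2*8 + 1 = 17, q_1 = 2*1 + 0 = 2.
  i=2: a_2=2, p_2 = 2*17 + 8 = 42, q_2 = 2*2 + 1 = 5.
  i=3: a_3=3, p_3 = 3*42 + 17 = 143, q_3 = 3*5 + 2 = 17.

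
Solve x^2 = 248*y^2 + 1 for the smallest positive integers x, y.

(x, y) = (63, 4)

First expand sqrt(248) as a continued fraction. With x_i = (sqrt(248) + m_i)/d_i and (m_0, d_0) = (0, 1): a_0 = floor(sqrt(248)) = 15, since 15^2 = 225 <= 248 < 256 = 16^2.
Iterate m_{i+1} = d_i*a_i - m_i, d_{i+1} = (248 - m_{i+1}^2)/d_i, a_{i+1} = floor((a_0 + m_{i+1})/d_{i+1}):
  m_1 = 1*15 - 0 = 15, d_1 = (248 - 15^2)/1 = 23/1 = 23, a_1 = floor((15 + 15)/23) = 1.
  m_2 = 23*1 - 15 = 8, d_2 = (248 - 8^2)/23 = 184/23 = 8, a_2 = floor((15 + 8)/8) = 2.
  m_3 = 8*2 - 8 = 8, d_3 = (248 - 8^2)/8 = 184/8 = 23, a_3 = floor((15 + 8)/23) = 1.
  m_4 = 23*1 - 8 = 15, d_4 = (248 - 15^2)/23 = 23/23 = 1, a_4 = floor((15 + 15)/1) = 30.
  m_5 = 1*30 - 15 = 15, d_5 = (248 - 15^2)/1 = 23/1 = 23: (m_5, d_5) = (m_1, d_1) = (15, 23), so from here the quotients repeat a_1, ..., a_4; the period length is 4.
So sqrt(248) = [15; (1, 2, 1, 30)] with period length k = 4.
k is even, so the fundamental solution of x^2 - 248y^2 = 1 is (p_{k-1}, q_{k-1}) = (p_3, q_3); compute convergents through index 3.
Convergents (p_i = a_i*p_{i-1} + p_{i-2}, q_i = a_i*q_{i-1} + q_{i-2} with p_{-2}=0, p_{-1}=1, q_{-2}=1, q_{-1}=0):
  i=0: a_0=15, p_0 = 15*1 + 0 = 15, q_0 = 15*0 + 1 = 1.
  i=1: a_1=1, p_1 = 1*15 + 1 = 16, q_1 = 1*1 + 0 = 1.
  i=2: a_2=2, p_2 = 2*16 + 15 = 47, q_2 = 2*1 + 1 = 3.
  i=3: a_3=1, p_3 = 1*47 + 16 = 63, q_3 = 1*3 + 1 = 4.
Check: 63^2 - 248*4^2 = 3969 - 3968 = 1, so (x, y) = (63, 4) solves the equation, and by the theorem it is the least positive solution.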